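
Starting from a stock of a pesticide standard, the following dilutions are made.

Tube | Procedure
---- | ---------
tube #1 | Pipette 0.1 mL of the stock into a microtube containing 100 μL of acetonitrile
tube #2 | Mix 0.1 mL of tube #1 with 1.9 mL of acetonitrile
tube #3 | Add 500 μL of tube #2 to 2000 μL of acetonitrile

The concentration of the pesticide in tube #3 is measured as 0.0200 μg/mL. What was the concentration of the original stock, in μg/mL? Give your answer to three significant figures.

Step 1: 0.1 mL + 100 μL = 0.2 mL total → factor 0.2/0.1 = 2
Step 2: 0.1 mL + 1.9 mL = 2 mL total → factor 2/0.1 = 20
Step 3: 500 μL + 2000 μL = 2500 μL total → factor 2500/500 = 5
Overall dilution factor = 2 × 20 × 5 = 200
Stock = 0.0200 μg/mL × 200 = 4.00 μg/mL

4.00 μg/mL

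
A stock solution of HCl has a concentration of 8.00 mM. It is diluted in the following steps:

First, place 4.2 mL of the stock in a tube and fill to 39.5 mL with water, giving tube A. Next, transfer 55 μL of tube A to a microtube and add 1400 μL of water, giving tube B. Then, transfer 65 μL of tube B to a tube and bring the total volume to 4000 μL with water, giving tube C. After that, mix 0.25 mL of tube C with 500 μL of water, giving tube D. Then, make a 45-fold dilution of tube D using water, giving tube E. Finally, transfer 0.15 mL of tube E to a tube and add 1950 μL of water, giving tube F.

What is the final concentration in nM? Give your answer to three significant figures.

Step 1: 4.2 mL brought to 39.5 mL → factor 39.5/4.2 = 9.4048
Step 2: 55 μL + 1400 μL = 1455 μL total → factor 1455/55 = 26.455
Step 3: 65 μL brought to 4000 μL → factor 4000/65 = 61.538
Step 4: 0.25 mL + 500 μL = 0.75 mL total → factor 0.75/0.25 = 3
Step 5: 45-fold → factor 45
Step 6: 0.15 mL + 1950 μL = 2.1 mL total → factor 2.1/0.15 = 14
Overall dilution factor = 9.4048 × 26.455 × 61.538 × 3 × 45 × 14 = 2.8937 × 10^7
Final = 8.00 mM / 2.8937 × 10^7 = 2.765 × 10^-7 mM = 0.276 nM

0.276 nM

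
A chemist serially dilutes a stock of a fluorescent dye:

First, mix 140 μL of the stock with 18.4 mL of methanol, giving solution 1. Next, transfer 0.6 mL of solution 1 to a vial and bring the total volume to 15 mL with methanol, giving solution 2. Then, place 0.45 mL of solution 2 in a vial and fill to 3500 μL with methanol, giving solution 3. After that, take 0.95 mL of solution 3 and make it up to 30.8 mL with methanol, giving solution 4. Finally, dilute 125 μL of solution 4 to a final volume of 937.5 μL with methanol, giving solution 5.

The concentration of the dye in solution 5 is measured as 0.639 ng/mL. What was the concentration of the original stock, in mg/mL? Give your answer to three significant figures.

Step 1: 140 μL + 18.4 mL = 18540 μL total → factor 18540/140 = 132.43
Step 2: 0.6 mL brought to 15 mL → factor 15/0.6 = 25
Step 3: 0.45 mL brought to 3500 μL → factor 3.5/0.45 = 7.7778
Step 4: 0.95 mL brought to 30.8 mL → factor 30.8/0.95 = 32.421
Step 5: 125 μL brought to 937.5 μL → factor 937.5/125 = 7.5
Overall dilution factor = 132.43 × 25 × 7.7778 × 32.421 × 7.5 = 6.2613 × 10^6
Stock = 0.639 ng/mL × 6.2613 × 10^6 = 4.001 × 10^6 ng/mL = 4.00 mg/mL

4.00 mg/mL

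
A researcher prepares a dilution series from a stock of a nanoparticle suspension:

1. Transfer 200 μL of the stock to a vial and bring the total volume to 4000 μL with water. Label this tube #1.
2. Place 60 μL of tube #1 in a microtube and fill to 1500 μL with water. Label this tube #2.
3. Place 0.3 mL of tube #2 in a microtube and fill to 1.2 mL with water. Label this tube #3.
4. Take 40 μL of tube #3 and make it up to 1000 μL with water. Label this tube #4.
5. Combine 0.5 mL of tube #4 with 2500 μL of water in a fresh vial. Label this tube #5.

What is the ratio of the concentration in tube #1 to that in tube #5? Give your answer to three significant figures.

Step 1: 200 μL brought to 4000 μL → factor 4000/200 = 20
Step 2: 60 μL brought to 1500 μL → factor 1500/60 = 25
Step 3: 0.3 mL brought to 1.2 mL → factor 1.2/0.3 = 4
Step 4: 40 μL brought to 1000 μL → factor 1000/40 = 25
Step 5: 0.5 mL + 2500 μL = 3 mL total → factor 3/0.5 = 6
Dilution factor to tube #1 = 20; to tube #5 = 3 × 10^5
[tube #1]/[tube #5] = (factor to tube #5)/(factor to tube #1) = 3 × 10^5/20 = 1.50 × 10^4

1.50 × 10^4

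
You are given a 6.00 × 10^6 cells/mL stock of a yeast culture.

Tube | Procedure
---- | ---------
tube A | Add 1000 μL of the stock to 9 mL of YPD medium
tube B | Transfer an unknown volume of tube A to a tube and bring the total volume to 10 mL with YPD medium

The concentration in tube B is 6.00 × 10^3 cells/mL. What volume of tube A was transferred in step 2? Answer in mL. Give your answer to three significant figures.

0.100 mL

Step 1: 1000 μL + 9 mL = 10000 μL total → factor 10000/1000 = 10
Step 2: v brought to 10 mL → factor = 10 mL/v
Product of known-step factors = 10
Overall factor = 6.00 × 10^6 cells/mL / (6.00 × 10^3 cells/mL) = 1000
Step-2 factor = 1000 / 10 = 100
v = 10 mL / 100 = 0.100 mL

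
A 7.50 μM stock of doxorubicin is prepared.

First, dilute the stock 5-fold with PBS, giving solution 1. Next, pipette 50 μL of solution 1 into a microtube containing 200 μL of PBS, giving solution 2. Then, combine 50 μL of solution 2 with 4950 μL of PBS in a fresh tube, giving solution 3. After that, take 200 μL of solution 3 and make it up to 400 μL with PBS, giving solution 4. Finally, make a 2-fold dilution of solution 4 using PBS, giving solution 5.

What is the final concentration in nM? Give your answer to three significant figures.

Step 1: 5-fold → factor 5
Step 2: 50 μL + 200 μL = 250 μL total → factor 250/50 = 5
Step 3: 50 μL + 4950 μL = 5000 μL total → factor 5000/50 = 100
Step 4: 200 μL brought to 400 μL → factor 400/200 = 2
Step 5: 2-fold → factor 2
Overall dilution factor = 5 × 5 × 100 × 2 × 2 = 10000
Final = 7.50 μM / 10000 = 0.0007500 μM = 0.750 nM

0.750 nM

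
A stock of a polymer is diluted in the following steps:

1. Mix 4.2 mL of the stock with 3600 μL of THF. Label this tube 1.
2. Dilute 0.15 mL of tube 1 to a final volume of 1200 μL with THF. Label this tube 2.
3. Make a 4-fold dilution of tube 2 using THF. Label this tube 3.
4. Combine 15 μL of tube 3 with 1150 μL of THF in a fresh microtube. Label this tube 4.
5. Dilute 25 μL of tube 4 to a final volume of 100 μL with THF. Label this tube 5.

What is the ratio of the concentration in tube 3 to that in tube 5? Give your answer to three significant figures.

Step 1: 4.2 mL + 3600 μL = 7.8 mL total → factor 7.8/4.2 = 1.8571
Step 2: 0.15 mL brought to 1200 μL → factor 1.2/0.15 = 8
Step 3: 4-fold → factor 4
Step 4: 15 μL + 1150 μL = 1165 μL total → factor 1165/15 = 77.667
Step 5: 25 μL brought to 100 μL → factor 100/25 = 4
Dilution factor to tube 3 = 59.429; to tube 5 = 18462
[tube 3]/[tube 5] = (factor to tube 5)/(factor to tube 3) = 18462/59.429 = 311

311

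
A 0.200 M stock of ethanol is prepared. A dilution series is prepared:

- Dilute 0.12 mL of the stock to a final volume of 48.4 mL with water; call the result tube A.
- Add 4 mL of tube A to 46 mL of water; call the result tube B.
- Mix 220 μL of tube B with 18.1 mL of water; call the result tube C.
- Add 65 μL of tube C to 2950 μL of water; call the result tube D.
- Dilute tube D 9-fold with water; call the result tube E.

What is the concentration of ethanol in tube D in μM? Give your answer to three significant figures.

0.0103 μM

Step 1: 0.12 mL brought to 48.4 mL → factor 48.4/0.12 = 403.33
Step 2: 4 mL + 46 mL = 50 mL total → factor 50/4 = 12.5
Step 3: 220 μL + 18.1 mL = 18320 μL total → factor 18320/220 = 83.273
Step 4: 65 μL + 2950 μL = 3015 μL total → factor 3015/65 = 46.385
Dilution factor through tube D = 403.33 × 12.5 × 83.273 × 46.385 = 1.9474 × 10^7
[tube D] = 0.200 M / 1.9474 × 10^7 = 1.027 × 10^-8 M = 0.0103 μM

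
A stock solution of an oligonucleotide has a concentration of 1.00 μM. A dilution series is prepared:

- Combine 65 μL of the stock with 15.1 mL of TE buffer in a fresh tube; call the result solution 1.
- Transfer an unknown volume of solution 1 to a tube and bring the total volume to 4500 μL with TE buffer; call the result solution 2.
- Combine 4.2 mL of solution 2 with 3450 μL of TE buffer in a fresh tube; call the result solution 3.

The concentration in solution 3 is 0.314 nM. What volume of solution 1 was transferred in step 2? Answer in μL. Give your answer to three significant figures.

600 μL

Step 1: 65 μL + 15.1 mL = 15165 μL total → factor 15165/65 = 233.31
Step 2: v brought to 4500 μL → factor = 4500 μL/v
Step 3: 4.2 mL + 3450 μL = 7.65 mL total → factor 7.65/4.2 = 1.8214
Product of known-step factors = 424.95
Overall factor = 1.00 μM / (0.314 nM) = 3184.7
Step-2 factor = 3184.7 / 424.95 = 7.4943
v = 4500 μL / 7.4943 = 600 μL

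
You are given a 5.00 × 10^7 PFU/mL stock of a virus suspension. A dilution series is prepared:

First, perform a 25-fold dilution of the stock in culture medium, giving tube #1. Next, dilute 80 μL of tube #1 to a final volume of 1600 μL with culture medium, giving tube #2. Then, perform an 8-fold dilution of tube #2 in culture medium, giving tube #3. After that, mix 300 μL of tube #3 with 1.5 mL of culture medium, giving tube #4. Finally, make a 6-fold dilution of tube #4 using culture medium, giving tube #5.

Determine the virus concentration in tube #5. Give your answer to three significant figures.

347 PFU/mL

Step 1: 25-fold → factor 25
Step 2: 80 μL brought to 1600 μL → factor 1600/80 = 20
Step 3: 8-fold → factor 8
Step 4: 300 μL + 1.5 mL = 1800 μL total → factor 1800/300 = 6
Step 5: 6-fold → factor 6
Overall dilution factor = 25 × 20 × 8 × 6 × 6 = 1.44 × 10^5
Final = 5.00 × 10^7 PFU/mL / 1.44 × 10^5 = 347 PFU/mL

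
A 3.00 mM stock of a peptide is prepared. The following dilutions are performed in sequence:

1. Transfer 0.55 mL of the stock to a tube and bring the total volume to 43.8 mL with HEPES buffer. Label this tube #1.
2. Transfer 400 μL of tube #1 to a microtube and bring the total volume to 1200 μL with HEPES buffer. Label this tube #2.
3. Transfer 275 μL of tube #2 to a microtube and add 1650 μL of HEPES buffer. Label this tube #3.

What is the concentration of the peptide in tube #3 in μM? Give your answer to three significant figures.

Step 1: 0.55 mL brought to 43.8 mL → factor 43.8/0.55 = 79.636
Step 2: 400 μL brought to 1200 μL → factor 1200/400 = 3
Step 3: 275 μL + 1650 μL = 1925 μL total → factor 1925/275 = 7
Overall dilution factor = 79.636 × 3 × 7 = 1672.4
Final = 3.00 mM / 1672.4 = 0.001794 mM = 1.79 μM

1.79 μM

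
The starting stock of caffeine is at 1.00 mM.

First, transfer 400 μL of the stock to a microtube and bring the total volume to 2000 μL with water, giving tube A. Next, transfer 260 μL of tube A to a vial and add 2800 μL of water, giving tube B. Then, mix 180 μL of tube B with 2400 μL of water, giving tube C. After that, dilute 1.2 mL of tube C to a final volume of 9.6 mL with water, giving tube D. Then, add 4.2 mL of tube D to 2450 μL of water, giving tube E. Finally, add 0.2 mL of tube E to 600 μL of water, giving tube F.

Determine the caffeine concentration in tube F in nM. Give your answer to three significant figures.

Step 1: 400 μL brought to 2000 μL → factor 2000/400 = 5
Step 2: 260 μL + 2800 μL = 3060 μL total → factor 3060/260 = 11.769
Step 3: 180 μL + 2400 μL = 2580 μL total → factor 2580/180 = 14.333
Step 4: 1.2 mL brought to 9.6 mL → factor 9.6/1.2 = 8
Step 5: 4.2 mL + 2450 μL = 6.65 mL total → factor 6.65/4.2 = 1.5833
Step 6: 0.2 mL + 600 μL = 0.8 mL total → factor 0.8/0.2 = 4
Overall dilution factor = 5 × 11.769 × 14.333 × 8 × 1.5833 × 4 = 42735
Final = 1.00 mM / 42735 = 2.340 × 10^-5 mM = 23.4 nM

23.4 nM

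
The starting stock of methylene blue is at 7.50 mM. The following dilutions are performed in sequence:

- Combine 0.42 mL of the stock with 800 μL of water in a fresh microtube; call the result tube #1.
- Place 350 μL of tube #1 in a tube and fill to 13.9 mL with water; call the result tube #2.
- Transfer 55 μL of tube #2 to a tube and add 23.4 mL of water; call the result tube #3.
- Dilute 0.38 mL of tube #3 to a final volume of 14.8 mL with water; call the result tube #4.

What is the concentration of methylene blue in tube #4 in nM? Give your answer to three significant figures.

3.91 nM

Step 1: 0.42 mL + 800 μL = 1.22 mL total → factor 1.22/0.42 = 2.9048
Step 2: 350 μL brought to 13.9 mL → factor 13900/350 = 39.714
Step 3: 55 μL + 23.4 mL = 23455 μL total → factor 23455/55 = 426.45
Step 4: 0.38 mL brought to 14.8 mL → factor 14.8/0.38 = 38.947
Overall dilution factor = 2.9048 × 39.714 × 426.45 × 38.947 = 1.9161 × 10^6
Final = 7.50 mM / 1.9161 × 10^6 = 3.914 × 10^-6 mM = 3.91 nM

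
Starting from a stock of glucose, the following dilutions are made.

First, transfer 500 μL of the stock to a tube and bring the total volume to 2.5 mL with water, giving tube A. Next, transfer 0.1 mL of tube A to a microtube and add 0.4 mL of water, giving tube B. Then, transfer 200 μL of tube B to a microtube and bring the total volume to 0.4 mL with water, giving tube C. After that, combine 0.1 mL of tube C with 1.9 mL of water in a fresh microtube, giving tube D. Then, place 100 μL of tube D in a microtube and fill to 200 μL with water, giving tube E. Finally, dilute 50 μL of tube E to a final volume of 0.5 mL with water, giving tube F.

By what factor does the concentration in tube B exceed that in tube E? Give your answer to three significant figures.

80.0

Step 1: 500 μL brought to 2.5 mL → factor 2500/500 = 5
Step 2: 0.1 mL + 0.4 mL = 0.5 mL total → factor 0.5/0.1 = 5
Step 3: 200 μL brought to 0.4 mL → factor 400/200 = 2
Step 4: 0.1 mL + 1.9 mL = 2 mL total → factor 2/0.1 = 20
Step 5: 100 μL brought to 200 μL → factor 200/100 = 2
Dilution factor to tube B = 25; to tube E = 2000
[tube B]/[tube E] = (factor to tube E)/(factor to tube B) = 2000/25 = 80.0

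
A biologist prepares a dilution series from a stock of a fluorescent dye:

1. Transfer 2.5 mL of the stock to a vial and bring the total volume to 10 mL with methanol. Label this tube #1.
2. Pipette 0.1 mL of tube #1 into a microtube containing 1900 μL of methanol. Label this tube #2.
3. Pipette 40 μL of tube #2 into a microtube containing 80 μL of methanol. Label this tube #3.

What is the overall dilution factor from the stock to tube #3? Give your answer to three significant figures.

Step 1: 2.5 mL brought to 10 mL → factor 10/2.5 = 4
Step 2: 0.1 mL + 1900 μL = 2 mL total → factor 2/0.1 = 20
Step 3: 40 μL + 80 μL = 120 μL total → factor 120/40 = 3
Overall dilution factor = 4 × 20 × 3 = 240

240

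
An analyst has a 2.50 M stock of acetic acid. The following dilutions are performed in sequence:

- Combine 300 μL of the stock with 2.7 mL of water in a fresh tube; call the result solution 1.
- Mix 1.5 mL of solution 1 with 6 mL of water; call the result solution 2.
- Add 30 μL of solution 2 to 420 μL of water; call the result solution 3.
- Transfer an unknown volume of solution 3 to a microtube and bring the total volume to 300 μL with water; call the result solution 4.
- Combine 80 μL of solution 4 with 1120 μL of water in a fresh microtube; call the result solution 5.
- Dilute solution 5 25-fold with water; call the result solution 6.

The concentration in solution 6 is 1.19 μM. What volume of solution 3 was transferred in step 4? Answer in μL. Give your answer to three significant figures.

Step 1: 300 μL + 2.7 mL = 3000 μL total → factor 3000/300 = 10
Step 2: 1.5 mL + 6 mL = 7.5 mL total → factor 7.5/1.5 = 5
Step 3: 30 μL + 420 μL = 450 μL total → factor 450/30 = 15
Step 4: v brought to 300 μL → factor = 300 μL/v
Step 5: 80 μL + 1120 μL = 1200 μL total → factor 1200/80 = 15
Step 6: 25-fold → factor 25
Product of known-step factors = 2.8125 × 10^5
Overall factor = 2.50 M / (1.19 μM) = 2.1008 × 10^6
Step-4 factor = 2.1008 × 10^6 / 2.8125 × 10^5 = 7.4697
v = 300 μL / 7.4697 = 40.2 μL

40.2 μL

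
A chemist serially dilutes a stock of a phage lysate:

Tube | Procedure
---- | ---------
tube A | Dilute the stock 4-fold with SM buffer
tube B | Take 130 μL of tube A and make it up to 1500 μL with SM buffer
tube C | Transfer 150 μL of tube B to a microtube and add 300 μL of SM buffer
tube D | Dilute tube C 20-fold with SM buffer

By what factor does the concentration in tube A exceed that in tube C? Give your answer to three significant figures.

Step 1: 4-fold → factor 4
Step 2: 130 μL brought to 1500 μL → factor 1500/130 = 11.538
Step 3: 150 μL + 300 μL = 450 μL total → factor 450/150 = 3
Dilution factor to tube A = 4; to tube C = 138.46
[tube A]/[tube C] = (factor to tube C)/(factor to tube A) = 138.46/4 = 34.6

34.6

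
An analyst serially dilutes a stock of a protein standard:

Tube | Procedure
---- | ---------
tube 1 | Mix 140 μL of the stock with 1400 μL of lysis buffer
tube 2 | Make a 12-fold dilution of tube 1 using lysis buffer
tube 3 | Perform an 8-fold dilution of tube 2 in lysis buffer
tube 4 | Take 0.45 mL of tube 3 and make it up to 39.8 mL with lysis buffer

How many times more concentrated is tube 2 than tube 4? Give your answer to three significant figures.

Step 1: 140 μL + 1400 μL = 1540 μL total → factor 1540/140 = 11
Step 2: 12-fold → factor 12
Step 3: 8-fold → factor 8
Step 4: 0.45 mL brought to 39.8 mL → factor 39.8/0.45 = 88.444
Dilution factor to tube 2 = 132; to tube 4 = 93397
[tube 2]/[tube 4] = (factor to tube 4)/(factor to tube 2) = 93397/132 = 708

708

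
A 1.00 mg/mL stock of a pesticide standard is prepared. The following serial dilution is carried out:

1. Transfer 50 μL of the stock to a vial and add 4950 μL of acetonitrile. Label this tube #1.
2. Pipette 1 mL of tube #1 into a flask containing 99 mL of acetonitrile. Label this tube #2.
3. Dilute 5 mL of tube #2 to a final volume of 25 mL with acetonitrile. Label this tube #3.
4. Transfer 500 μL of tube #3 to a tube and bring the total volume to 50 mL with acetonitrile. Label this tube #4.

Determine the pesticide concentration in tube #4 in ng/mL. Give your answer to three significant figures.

0.200 ng/mL

Step 1: 50 μL + 4950 μL = 5000 μL total → factor 5000/50 = 100
Step 2: 1 mL + 99 mL = 100 mL total → factor 100/1 = 100
Step 3: 5 mL brought to 25 mL → factor 25/5 = 5
Step 4: 500 μL brought to 50 mL → factor 50000/500 = 100
Overall dilution factor = 100 × 100 × 5 × 100 = 5 × 10^6
Final = 1.00 mg/mL / 5 × 10^6 = 2.000 × 10^-7 mg/mL = 0.200 ng/mL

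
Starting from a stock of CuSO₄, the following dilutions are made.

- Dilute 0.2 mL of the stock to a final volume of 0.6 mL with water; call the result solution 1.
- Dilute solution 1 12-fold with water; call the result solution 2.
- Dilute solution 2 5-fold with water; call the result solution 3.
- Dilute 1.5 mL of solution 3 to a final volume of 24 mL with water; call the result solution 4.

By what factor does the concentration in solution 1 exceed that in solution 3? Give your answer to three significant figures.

Step 1: 0.2 mL brought to 0.6 mL → factor 0.6/0.2 = 3
Step 2: 12-fold → factor 12
Step 3: 5-fold → factor 5
Dilution factor to solution 1 = 3; to solution 3 = 180
[solution 1]/[solution 3] = (factor to solution 3)/(factor to solution 1) = 180/3 = 60.0

60.0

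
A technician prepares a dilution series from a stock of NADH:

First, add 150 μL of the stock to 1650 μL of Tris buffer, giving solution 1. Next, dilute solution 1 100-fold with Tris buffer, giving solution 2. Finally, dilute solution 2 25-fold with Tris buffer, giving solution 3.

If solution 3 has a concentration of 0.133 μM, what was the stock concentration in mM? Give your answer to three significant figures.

Step 1: 150 μL + 1650 μL = 1800 μL total → factor 1800/150 = 12
Step 2: 100-fold → factor 100
Step 3: 25-fold → factor 25
Overall dilution factor = 12 × 100 × 25 = 30000
Stock = 0.133 μM × 30000 = 3990 μM = 3.99 mM

3.99 mM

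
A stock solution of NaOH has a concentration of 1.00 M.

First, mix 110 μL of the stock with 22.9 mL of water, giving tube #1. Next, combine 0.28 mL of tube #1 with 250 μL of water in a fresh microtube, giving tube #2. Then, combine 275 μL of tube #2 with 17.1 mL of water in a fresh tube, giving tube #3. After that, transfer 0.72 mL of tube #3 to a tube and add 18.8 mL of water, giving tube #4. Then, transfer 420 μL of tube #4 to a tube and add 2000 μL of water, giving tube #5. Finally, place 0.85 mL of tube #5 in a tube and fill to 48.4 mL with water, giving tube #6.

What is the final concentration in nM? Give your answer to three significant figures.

4.49 nM

Step 1: 110 μL + 22.9 mL = 23010 μL total → factor 23010/110 = 209.18
Step 2: 0.28 mL + 250 μL = 0.53 mL total → factor 0.53/0.28 = 1.8929
Step 3: 275 μL + 17.1 mL = 17375 μL total → factor 17375/275 = 63.182
Step 4: 0.72 mL + 18.8 mL = 19.52 mL total → factor 19.52/0.72 = 27.111
Step 5: 420 μL + 2000 μL = 2420 μL total → factor 2420/420 = 5.7619
Step 6: 0.85 mL brought to 48.4 mL → factor 48.4/0.85 = 56.941
Overall dilution factor = 209.18 × 1.8929 × 63.182 × 27.111 × 5.7619 × 56.941 = 2.2252 × 10^8
Final = 1.00 M / 2.2252 × 10^8 = 4.494 × 10^-9 M = 4.49 nM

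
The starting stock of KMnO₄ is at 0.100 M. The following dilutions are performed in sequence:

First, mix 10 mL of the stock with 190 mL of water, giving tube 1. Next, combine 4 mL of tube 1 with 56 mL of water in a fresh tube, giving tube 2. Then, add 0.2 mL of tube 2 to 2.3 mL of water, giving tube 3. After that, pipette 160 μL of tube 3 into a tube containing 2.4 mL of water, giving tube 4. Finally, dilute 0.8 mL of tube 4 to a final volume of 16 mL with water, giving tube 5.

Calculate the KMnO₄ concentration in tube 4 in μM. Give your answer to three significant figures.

1.67 μM

Step 1: 10 mL + 190 mL = 200 mL total → factor 200/10 = 20
Step 2: 4 mL + 56 mL = 60 mL total → factor 60/4 = 15
Step 3: 0.2 mL + 2.3 mL = 2.5 mL total → factor 2.5/0.2 = 12.5
Step 4: 160 μL + 2.4 mL = 2560 μL total → factor 2560/160 = 16
Dilution factor through tube 4 = 20 × 15 × 12.5 × 16 = 60000
[tube 4] = 0.100 M / 60000 = 1.667 × 10^-6 M = 1.67 μM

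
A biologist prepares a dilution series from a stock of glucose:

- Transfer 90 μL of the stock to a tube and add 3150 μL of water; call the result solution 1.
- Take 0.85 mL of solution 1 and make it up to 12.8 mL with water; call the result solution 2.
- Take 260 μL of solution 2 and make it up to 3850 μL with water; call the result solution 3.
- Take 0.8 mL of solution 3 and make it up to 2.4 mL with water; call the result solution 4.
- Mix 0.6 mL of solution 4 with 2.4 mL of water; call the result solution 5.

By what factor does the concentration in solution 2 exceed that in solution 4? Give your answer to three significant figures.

Step 1: 90 μL + 3150 μL = 3240 μL total → factor 3240/90 = 36
Step 2: 0.85 mL brought to 12.8 mL → factor 12.8/0.85 = 15.059
Step 3: 260 μL brought to 3850 μL → factor 3850/260 = 14.808
Step 4: 0.8 mL brought to 2.4 mL → factor 2.4/0.8 = 3
Dilution factor to solution 2 = 542.12; to solution 4 = 24083
[solution 2]/[solution 4] = (factor to solution 4)/(factor to solution 2) = 24083/542.12 = 44.4

44.4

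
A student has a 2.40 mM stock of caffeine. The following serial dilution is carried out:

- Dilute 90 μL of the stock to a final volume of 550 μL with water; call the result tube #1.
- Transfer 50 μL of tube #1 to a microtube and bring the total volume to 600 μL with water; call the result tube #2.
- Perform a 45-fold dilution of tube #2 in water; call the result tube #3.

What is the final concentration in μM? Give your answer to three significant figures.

0.727 μM

Step 1: 90 μL brought to 550 μL → factor 550/90 = 6.1111
Step 2: 50 μL brought to 600 μL → factor 600/50 = 12
Step 3: 45-fold → factor 45
Overall dilution factor = 6.1111 × 12 × 45 = 3300
Final = 2.40 mM / 3300 = 0.0007273 mM = 0.727 μM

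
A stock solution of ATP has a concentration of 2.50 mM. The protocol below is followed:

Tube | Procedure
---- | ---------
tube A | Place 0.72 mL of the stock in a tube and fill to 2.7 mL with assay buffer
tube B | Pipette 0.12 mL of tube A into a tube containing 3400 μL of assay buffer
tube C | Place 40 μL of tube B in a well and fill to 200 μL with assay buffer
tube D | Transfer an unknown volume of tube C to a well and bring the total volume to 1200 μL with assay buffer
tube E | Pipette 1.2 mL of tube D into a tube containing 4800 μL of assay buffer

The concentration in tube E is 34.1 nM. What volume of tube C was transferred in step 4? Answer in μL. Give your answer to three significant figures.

45.0 μL

Step 1: 0.72 mL brought to 2.7 mL → factor 2.7/0.72 = 3.75
Step 2: 0.12 mL + 3400 μL = 3.52 mL total → factor 3.52/0.12 = 29.333
Step 3: 40 μL brought to 200 μL → factor 200/40 = 5
Step 4: v brought to 1200 μL → factor = 1200 μL/v
Step 5: 1.2 mL + 4800 μL = 6 mL total → factor 6/1.2 = 5
Product of known-step factors = 2750
Overall factor = 2.50 mM / (34.1 nM) = 73314
Step-4 factor = 73314 / 2750 = 26.66
v = 1200 μL / 26.66 = 45.0 μL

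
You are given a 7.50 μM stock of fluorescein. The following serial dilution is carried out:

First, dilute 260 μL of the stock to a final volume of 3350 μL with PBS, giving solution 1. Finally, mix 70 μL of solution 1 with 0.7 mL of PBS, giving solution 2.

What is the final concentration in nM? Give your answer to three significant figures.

52.9 nM

Step 1: 260 μL brought to 3350 μL → factor 3350/260 = 12.885
Step 2: 70 μL + 0.7 mL = 770 μL total → factor 770/70 = 11
Overall dilution factor = 12.885 × 11 = 141.73
Final = 7.50 μM / 141.73 = 0.05292 μM = 52.9 nM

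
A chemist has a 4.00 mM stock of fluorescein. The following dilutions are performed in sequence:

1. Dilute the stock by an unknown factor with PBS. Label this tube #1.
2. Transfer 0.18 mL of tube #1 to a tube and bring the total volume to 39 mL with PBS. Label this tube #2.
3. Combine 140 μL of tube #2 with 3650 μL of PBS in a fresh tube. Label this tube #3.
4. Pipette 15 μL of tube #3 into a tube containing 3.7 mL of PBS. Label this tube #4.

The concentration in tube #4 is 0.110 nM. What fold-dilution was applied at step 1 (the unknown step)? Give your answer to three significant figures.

Step 1: unknown factor x
Step 2: 0.18 mL brought to 39 mL → factor 39/0.18 = 216.67
Step 3: 140 μL + 3650 μL = 3790 μL total → factor 3790/140 = 27.071
Step 4: 15 μL + 3.7 mL = 3715 μL total → factor 3715/15 = 247.67
Product of known-step factors = 1.4527 × 10^6
Overall factor = 4.00 mM / (0.110 nM) = 3.6364 × 10^7
x = 3.6364 × 10^7 / 1.4527 × 10^6 = 25.0

25.0-fold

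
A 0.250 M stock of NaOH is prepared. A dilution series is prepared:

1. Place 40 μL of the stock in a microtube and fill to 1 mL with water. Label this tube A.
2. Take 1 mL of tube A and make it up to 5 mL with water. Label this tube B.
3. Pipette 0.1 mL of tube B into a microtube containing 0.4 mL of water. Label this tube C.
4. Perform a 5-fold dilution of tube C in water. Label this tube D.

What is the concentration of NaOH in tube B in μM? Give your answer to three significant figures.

2.00 × 10^3 μM

Step 1: 40 μL brought to 1 mL → factor 1000/40 = 25
Step 2: 1 mL brought to 5 mL → factor 5/1 = 5
Dilution factor through tube B = 25 × 5 = 125
[tube B] = 0.250 M / 125 = 0.002000 M = 2.00 × 10^3 μM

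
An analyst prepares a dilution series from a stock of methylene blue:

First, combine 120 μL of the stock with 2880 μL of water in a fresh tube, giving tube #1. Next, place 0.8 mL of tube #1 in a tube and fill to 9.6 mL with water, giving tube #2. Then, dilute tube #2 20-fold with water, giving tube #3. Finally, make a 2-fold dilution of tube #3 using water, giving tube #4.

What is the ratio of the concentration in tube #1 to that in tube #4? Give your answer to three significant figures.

480

Step 1: 120 μL + 2880 μL = 3000 μL total → factor 3000/120 = 25
Step 2: 0.8 mL brought to 9.6 mL → factor 9.6/0.8 = 12
Step 3: 20-fold → factor 20
Step 4: 2-fold → factor 2
Dilution factor to tube #1 = 25; to tube #4 = 12000
[tube #1]/[tube #4] = (factor to tube #4)/(factor to tube #1) = 12000/25 = 480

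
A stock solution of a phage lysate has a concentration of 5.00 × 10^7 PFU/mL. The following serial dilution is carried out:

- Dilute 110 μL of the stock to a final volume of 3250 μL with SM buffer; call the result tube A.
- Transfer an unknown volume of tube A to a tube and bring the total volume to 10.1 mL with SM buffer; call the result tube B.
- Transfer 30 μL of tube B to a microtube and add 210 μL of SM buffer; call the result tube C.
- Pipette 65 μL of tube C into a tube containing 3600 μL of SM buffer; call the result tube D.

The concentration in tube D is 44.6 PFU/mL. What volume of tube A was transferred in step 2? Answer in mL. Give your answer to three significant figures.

0.120 mL

Step 1: 110 μL brought to 3250 μL → factor 3250/110 = 29.545
Step 2: v brought to 10.1 mL → factor = 10.1 mL/v
Step 3: 30 μL + 210 μL = 240 μL total → factor 240/30 = 8
Step 4: 65 μL + 3600 μL = 3665 μL total → factor 3665/65 = 56.385
Product of known-step factors = 13327
Overall factor = 5.00 × 10^7 PFU/mL / (44.6 PFU/mL) = 1.1211 × 10^6
Step-2 factor = 1.1211 × 10^6 / 13327 = 84.119
v = 10.1 mL / 84.119 = 0.120 mL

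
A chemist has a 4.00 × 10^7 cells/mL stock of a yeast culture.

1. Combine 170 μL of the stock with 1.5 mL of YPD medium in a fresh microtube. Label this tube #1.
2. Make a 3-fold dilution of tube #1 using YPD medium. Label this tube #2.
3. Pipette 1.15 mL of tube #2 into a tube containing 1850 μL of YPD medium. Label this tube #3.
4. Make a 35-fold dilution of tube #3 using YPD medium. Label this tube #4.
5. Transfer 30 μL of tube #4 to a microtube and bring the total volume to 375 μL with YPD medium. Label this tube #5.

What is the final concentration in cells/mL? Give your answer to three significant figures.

1.19 × 10^3 cells/mL

Step 1: 170 μL + 1.5 mL = 1670 μL total → factor 1670/170 = 9.8235
Step 2: 3-fold → factor 3
Step 3: 1.15 mL + 1850 μL = 3 mL total → factor 3/1.15 = 2.6087
Step 4: 35-fold → factor 35
Step 5: 30 μL brought to 375 μL → factor 375/30 = 12.5
Overall dilution factor = 9.8235 × 3 × 2.6087 × 35 × 12.5 = 33635
Final = 4.00 × 10^7 cells/mL / 33635 = 1.19 × 10^3 cells/mL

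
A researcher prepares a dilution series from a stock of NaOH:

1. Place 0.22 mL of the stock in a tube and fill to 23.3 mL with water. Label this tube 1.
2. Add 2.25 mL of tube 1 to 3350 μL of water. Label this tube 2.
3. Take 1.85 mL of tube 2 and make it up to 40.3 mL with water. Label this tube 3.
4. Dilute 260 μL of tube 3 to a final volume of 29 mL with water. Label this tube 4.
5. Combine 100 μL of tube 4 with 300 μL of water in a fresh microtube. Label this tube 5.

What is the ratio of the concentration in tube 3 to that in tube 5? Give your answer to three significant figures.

446

Step 1: 0.22 mL brought to 23.3 mL → factor 23.3/0.22 = 105.91
Step 2: 2.25 mL + 3350 μL = 5.6 mL total → factor 5.6/2.25 = 2.4889
Step 3: 1.85 mL brought to 40.3 mL → factor 40.3/1.85 = 21.784
Step 4: 260 μL brought to 29 mL → factor 29000/260 = 111.54
Step 5: 100 μL + 300 μL = 400 μL total → factor 400/100 = 4
Dilution factor to tube 3 = 5742.1; to tube 5 = 2.5619 × 10^6
[tube 3]/[tube 5] = (factor to tube 5)/(factor to tube 3) = 2.5619 × 10^6/5742.1 = 446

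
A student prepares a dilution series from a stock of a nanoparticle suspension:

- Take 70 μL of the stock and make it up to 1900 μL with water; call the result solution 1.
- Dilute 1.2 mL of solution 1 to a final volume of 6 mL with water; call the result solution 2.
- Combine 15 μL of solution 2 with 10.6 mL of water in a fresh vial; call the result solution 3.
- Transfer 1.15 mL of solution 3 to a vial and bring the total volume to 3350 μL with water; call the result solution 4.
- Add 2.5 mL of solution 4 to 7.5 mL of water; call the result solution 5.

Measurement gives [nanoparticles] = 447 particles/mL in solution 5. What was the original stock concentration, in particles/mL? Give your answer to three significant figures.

Step 1: 70 μL brought to 1900 μL → factor 1900/70 = 27.143
Step 2: 1.2 mL brought to 6 mL → factor 6/1.2 = 5
Step 3: 15 μL + 10.6 mL = 10615 μL total → factor 10615/15 = 707.67
Step 4: 1.15 mL brought to 3350 μL → factor 3.35/1.15 = 2.913
Step 5: 2.5 mL + 7.5 mL = 10 mL total → factor 10/2.5 = 4
Overall dilution factor = 27.143 × 5 × 707.67 × 2.913 × 4 = 1.1191 × 10^6
Stock = 447 particles/mL × 1.1191 × 10^6 = 5.00 × 10^8 particles/mL

5.00 × 10^8 particles/mL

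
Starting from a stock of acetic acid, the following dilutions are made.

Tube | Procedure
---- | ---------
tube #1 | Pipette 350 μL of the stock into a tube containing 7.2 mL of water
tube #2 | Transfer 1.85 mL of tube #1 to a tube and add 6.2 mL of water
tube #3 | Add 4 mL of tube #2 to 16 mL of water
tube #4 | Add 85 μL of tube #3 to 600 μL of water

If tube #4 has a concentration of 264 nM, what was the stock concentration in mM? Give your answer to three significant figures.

Step 1: 350 μL + 7.2 mL = 7550 μL total → factor 7550/350 = 21.571
Step 2: 1.85 mL + 6.2 mL = 8.05 mL total → factor 8.05/1.85 = 4.3514
Step 3: 4 mL + 16 mL = 20 mL total → factor 20/4 = 5
Step 4: 85 μL + 600 μL = 685 μL total → factor 685/85 = 8.0588
Overall dilution factor = 21.571 × 4.3514 × 5 × 8.0588 = 3782.2
Stock = 264 nM × 3782.2 = 9.985 × 10^5 nM = 0.999 mM

0.999 mM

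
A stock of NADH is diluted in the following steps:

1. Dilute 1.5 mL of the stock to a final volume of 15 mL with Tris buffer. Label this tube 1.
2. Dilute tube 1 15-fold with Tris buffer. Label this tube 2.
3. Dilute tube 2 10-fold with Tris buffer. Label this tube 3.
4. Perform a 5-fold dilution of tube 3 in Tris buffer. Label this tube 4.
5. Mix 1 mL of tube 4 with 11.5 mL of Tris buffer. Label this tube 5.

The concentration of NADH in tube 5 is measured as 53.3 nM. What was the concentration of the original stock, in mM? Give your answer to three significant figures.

5.00 mM

Step 1: 1.5 mL brought to 15 mL → factor 15/1.5 = 10
Step 2: 15-fold → factor 15
Step 3: 10-fold → factor 10
Step 4: 5-fold → factor 5
Step 5: 1 mL + 11.5 mL = 12.5 mL total → factor 12.5/1 = 12.5
Overall dilution factor = 10 × 15 × 10 × 5 × 12.5 = 93750
Stock = 53.3 nM × 93750 = 4.997 × 10^6 nM = 5.00 mM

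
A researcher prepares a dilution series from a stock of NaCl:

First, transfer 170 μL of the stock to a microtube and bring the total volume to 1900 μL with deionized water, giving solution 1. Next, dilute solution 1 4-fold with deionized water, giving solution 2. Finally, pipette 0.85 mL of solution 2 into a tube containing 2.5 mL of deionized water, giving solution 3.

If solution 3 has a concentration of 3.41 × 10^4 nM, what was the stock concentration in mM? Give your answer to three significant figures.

6.01 mM

Step 1: 170 μL brought to 1900 μL → factor 1900/170 = 11.176
Step 2: 4-fold → factor 4
Step 3: 0.85 mL + 2.5 mL = 3.35 mL total → factor 3.35/0.85 = 3.9412
Overall dilution factor = 11.176 × 4 × 3.9412 = 176.19
Stock = 3.41 × 10^4 nM × 176.19 = 6.008 × 10^6 nM = 6.01 mM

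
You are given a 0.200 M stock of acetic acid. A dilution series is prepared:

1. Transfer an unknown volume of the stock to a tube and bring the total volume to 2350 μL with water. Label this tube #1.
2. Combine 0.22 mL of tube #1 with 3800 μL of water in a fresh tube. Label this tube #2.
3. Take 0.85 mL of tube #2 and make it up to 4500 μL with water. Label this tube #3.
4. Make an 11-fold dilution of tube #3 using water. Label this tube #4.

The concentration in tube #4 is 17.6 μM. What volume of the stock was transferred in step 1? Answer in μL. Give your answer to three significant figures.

220 μL

Step 1: v brought to 2350 μL → factor = 2350 μL/v
Step 2: 0.22 mL + 3800 μL = 4.02 mL total → factor 4.02/0.22 = 18.273
Step 3: 0.85 mL brought to 4500 μL → factor 4.5/0.85 = 5.2941
Step 4: 11-fold → factor 11
Product of known-step factors = 1064.1
Overall factor = 0.200 M / (17.6 μM) = 11364
Step-1 factor = 11364 / 1064.1 = 10.679
v = 2350 μL / 10.679 = 220 μL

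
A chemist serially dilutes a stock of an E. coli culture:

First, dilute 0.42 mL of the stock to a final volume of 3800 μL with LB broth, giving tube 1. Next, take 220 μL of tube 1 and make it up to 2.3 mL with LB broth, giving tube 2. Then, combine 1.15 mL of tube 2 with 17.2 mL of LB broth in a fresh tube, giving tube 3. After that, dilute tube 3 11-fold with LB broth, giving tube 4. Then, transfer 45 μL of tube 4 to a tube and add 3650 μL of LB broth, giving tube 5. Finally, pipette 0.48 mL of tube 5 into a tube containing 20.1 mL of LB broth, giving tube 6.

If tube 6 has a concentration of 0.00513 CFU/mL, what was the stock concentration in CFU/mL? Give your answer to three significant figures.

3.00 × 10^5 CFU/mL

Step 1: 0.42 mL brought to 3800 μL → factor 3.8/0.42 = 9.0476
Step 2: 220 μL brought to 2.3 mL → factor 2300/220 = 10.455
Step 3: 1.15 mL + 17.2 mL = 18.35 mL total → factor 18.35/1.15 = 15.957
Step 4: 11-fold → factor 11
Step 5: 45 μL + 3650 μL = 3695 μL total → factor 3695/45 = 82.111
Step 6: 0.48 mL + 20.1 mL = 20.58 mL total → factor 20.58/0.48 = 42.875
Overall dilution factor = 9.0476 × 10.455 × 15.957 × 11 × 82.111 × 42.875 = 5.8449 × 10^7
Stock = 0.00513 CFU/mL × 5.8449 × 10^7 = 3.00 × 10^5 CFU/mL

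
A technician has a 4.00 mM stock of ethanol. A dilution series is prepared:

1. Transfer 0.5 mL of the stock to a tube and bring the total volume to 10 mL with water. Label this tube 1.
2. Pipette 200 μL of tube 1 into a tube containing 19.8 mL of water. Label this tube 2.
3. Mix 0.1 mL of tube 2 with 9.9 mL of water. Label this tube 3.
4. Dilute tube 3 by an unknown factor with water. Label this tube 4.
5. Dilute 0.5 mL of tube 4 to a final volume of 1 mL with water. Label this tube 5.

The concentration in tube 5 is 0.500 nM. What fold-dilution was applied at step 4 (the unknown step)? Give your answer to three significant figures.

20.0-fold

Step 1: 0.5 mL brought to 10 mL → factor 10/0.5 = 20
Step 2: 200 μL + 19.8 mL = 20000 μL total → factor 20000/200 = 100
Step 3: 0.1 mL + 9.9 mL = 10 mL total → factor 10/0.1 = 100
Step 4: unknown factor x
Step 5: 0.5 mL brought to 1 mL → factor 1/0.5 = 2
Product of known-step factors = 4 × 10^5
Overall factor = 4.00 mM / (0.500 nM) = 8 × 10^6
x = 8 × 10^6 / 4 × 10^5 = 20.0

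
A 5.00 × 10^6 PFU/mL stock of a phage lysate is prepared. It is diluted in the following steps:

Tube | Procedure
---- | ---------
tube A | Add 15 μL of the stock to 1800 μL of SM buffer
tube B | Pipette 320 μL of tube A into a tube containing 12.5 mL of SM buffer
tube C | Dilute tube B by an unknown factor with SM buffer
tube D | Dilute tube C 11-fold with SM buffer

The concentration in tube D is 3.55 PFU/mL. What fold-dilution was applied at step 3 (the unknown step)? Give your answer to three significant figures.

Step 1: 15 μL + 1800 μL = 1815 μL total → factor 1815/15 = 121
Step 2: 320 μL + 12.5 mL = 12820 μL total → factor 12820/320 = 40.062
Step 3: unknown factor x
Step 4: 11-fold → factor 11
Product of known-step factors = 53323
Overall factor = 5.00 × 10^6 PFU/mL / (3.55 PFU/mL) = 1.4085 × 10^6
x = 1.4085 × 10^6 / 53323 = 26.4

26.4-fold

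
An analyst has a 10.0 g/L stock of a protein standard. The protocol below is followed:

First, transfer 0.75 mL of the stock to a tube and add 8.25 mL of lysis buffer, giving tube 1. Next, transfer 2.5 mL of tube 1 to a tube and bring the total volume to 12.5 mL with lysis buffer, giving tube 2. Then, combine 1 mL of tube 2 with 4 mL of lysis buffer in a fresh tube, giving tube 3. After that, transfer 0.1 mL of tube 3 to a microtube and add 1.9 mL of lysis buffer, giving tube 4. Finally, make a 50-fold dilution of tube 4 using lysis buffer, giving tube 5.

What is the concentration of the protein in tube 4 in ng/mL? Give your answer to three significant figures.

Step 1: 0.75 mL + 8.25 mL = 9 mL total → factor 9/0.75 = 12
Step 2: 2.5 mL brought to 12.5 mL → factor 12.5/2.5 = 5
Step 3: 1 mL + 4 mL = 5 mL total → factor 5/1 = 5
Step 4: 0.1 mL + 1.9 mL = 2 mL total → factor 2/0.1 = 20
Dilution factor through tube 4 = 12 × 5 × 5 × 20 = 6000
[tube 4] = 10.0 g/L / 6000 = 0.001667 g/L = 1.67 × 10^3 ng/mL

1.67 × 10^3 ng/mL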